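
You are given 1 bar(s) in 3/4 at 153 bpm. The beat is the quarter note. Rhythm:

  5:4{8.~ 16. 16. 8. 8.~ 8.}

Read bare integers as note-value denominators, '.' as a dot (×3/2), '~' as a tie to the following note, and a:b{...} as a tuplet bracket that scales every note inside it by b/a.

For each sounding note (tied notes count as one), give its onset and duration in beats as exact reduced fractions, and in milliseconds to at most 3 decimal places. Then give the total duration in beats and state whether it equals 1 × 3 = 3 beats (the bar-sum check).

1) 0.0ms=0b +352.941ms=9/10b
2) 352.941ms=9/10b +117.647ms=3/10b
3) 470.588ms=6/5b +235.294ms=3/5b
4) 705.882ms=9/5b +470.588ms=6/5b
Σ=3b of 3 (153bpm 3/4) — PASS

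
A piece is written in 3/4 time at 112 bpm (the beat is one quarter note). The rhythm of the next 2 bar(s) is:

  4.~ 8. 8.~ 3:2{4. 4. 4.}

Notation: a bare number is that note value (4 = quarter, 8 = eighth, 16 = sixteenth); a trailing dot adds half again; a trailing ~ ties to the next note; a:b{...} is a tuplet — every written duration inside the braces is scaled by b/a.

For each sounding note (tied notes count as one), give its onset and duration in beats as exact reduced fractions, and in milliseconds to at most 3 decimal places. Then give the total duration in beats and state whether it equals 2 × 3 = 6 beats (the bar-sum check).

1) 0.0ms=0b +1205.357ms=9/4b
2) 1205.357ms=9/4b +937.5ms=7/4b
3) 2142.857ms=4b +535.714ms=1b
4) 2678.571ms=5b +535.714ms=1b
Σ=6b of 6 (112bpm 3/4) — PASS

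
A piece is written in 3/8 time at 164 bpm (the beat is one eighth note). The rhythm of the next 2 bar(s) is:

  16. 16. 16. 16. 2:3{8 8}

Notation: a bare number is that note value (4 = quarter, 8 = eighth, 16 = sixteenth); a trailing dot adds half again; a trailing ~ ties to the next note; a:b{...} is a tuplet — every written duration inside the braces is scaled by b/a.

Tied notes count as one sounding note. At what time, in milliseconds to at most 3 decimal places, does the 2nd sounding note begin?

1. 0.0ms @ 0 + 274.39ms (3/4)
2. 274.39ms @ 3/4 + 274.39ms (3/4)
3. 548.78ms @ 3/2 + 274.39ms (3/4)
4. 823.171ms @ 9/4 + 274.39ms (3/4)
5. 1097.561ms @ 3 + 548.78ms (3/2)
6. 1646.341ms @ 9/2 + 548.78ms (3/2)

note 2 onset = 3/4b = 274.39ms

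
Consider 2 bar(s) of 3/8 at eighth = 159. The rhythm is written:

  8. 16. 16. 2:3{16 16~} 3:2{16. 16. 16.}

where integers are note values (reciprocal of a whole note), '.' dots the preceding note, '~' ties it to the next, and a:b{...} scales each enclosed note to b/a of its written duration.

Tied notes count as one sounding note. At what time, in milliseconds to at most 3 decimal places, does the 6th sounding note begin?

1. 0.0ms @ 0 + 566.038ms (3/2)
2. 566.038ms @ 3/2 + 283.019ms (3/4)
3. 849.057ms @ 9/4 + 283.019ms (3/4)
4. 1132.075ms @ 3 + 283.019ms (3/4)
5. 1415.094ms @ 15/4 + 471.698ms (5/4)
6. 1886.792ms @ 5 + 188.679ms (1/2)
7. 2075.472ms @ 11/2 + 188.679ms (1/2)

note 6 onset = 5b = 1886.792ms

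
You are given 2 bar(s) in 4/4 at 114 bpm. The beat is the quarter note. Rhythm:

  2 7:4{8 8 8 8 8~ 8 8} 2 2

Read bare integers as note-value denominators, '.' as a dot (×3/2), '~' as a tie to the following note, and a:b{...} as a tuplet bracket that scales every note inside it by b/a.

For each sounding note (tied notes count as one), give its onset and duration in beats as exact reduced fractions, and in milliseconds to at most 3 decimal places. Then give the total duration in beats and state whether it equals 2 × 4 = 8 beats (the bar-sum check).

1) 0.0ms=0b +1052.632ms=2b
2) 1052.632ms=2b +150.376ms=2/7b
3) 1203.008ms=16/7b +150.376ms=2/7b
4) 1353.383ms=18/7b +150.376ms=2/7b
5) 1503.759ms=20/7b +150.376ms=2/7b
6) 1654.135ms=22/7b +300.752ms=4/7b
7) 1954.887ms=26/7b +150.376ms=2/7b
8) 2105.263ms=4b +1052.632ms=2b
9) 3157.895ms=6b +1052.632ms=2b
Σ=8b of 8 (114bpm 4/4) — PASS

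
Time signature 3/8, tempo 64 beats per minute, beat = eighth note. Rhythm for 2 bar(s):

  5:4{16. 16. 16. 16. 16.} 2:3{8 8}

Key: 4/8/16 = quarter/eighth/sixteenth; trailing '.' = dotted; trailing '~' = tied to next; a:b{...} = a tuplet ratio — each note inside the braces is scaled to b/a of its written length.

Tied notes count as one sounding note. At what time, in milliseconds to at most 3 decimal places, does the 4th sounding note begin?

note 4 onset = 9/5b = 1687.5ms

1. 0.0ms @ 0 + 562.5ms (3/5)
2. 562.5ms @ 3/5 + 562.5ms (3/5)
3. 1125.0ms @ 6/5 + 562.5ms (3/5)
4. 1687.5ms @ 9/5 + 562.5ms (3/5)
5. 2250.0ms @ 12/5 + 562.5ms (3/5)
6. 2812.5ms @ 3 + 1406.25ms (3/2)
7. 4218.75ms @ 9/2 + 1406.25ms (3/2)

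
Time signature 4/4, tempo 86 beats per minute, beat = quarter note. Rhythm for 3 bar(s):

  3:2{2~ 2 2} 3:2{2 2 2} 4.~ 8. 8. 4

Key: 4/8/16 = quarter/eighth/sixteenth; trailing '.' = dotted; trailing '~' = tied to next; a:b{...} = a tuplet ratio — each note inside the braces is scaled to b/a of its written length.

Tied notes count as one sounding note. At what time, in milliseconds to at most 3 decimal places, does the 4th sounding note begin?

note 4 onset = 16/3b = 3720.93ms

1. 0.0ms @ 0 + 1860.465ms (8/3)
2. 1860.465ms @ 8/3 + 930.233ms (4/3)
3. 2790.698ms @ 4 + 930.233ms (4/3)
4. 3720.93ms @ 16/3 + 930.233ms (4/3)
5. 4651.163ms @ 20/3 + 930.233ms (4/3)
6. 5581.395ms @ 8 + 1569.767ms (9/4)
7. 7151.163ms @ 41/4 + 523.256ms (3/4)
8. 7674.419ms @ 11 + 697.674ms (1)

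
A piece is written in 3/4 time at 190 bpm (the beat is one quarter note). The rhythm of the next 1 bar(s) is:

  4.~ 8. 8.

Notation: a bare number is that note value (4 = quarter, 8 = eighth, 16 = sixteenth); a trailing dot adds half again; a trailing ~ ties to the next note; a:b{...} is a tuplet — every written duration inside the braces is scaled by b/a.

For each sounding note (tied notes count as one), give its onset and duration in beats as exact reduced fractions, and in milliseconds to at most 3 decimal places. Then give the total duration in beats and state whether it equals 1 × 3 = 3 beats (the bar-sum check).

1) 0.0ms=0b +710.526ms=9/4b
2) 710.526ms=9/4b +236.842ms=3/4b
Σ=3b of 3 (190bpm 3/4) — PASS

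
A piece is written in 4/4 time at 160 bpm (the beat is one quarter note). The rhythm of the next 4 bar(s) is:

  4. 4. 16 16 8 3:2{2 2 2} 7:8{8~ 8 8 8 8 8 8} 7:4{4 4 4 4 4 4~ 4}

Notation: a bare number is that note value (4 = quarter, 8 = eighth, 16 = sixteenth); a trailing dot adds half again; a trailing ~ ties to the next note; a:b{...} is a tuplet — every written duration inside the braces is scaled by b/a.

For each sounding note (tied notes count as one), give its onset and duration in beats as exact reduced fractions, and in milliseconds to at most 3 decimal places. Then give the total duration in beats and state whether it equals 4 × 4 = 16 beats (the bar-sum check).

1) 0.0ms=0b +562.5ms=3/2b
2) 562.5ms=3/2b +562.5ms=3/2b
3) 1125.0ms=3b +93.75ms=1/4b
4) 1218.75ms=13/4b +93.75ms=1/4b
5) 1312.5ms=7/2b +187.5ms=1/2b
6) 1500.0ms=4b +500.0ms=4/3b
7) 2000.0ms=16/3b +500.0ms=4/3b
8) 2500.0ms=20/3b +500.0ms=4/3b
9) 3000.0ms=8b +428.571ms=8/7b
10) 3428.571ms=64/7b +214.286ms=4/7b
11) 3642.857ms=68/7b +214.286ms=4/7b
12) 3857.143ms=72/7b +214.286ms=4/7b
13) 4071.429ms=76/7b +214.286ms=4/7b
14) 4285.714ms=80/7b +214.286ms=4/7b
15) 4500.0ms=12b +214.286ms=4/7b
16) 4714.286ms=88/7b +214.286ms=4/7b
17) 4928.571ms=92/7b +214.286ms=4/7b
18) 5142.857ms=96/7b +214.286ms=4/7b
19) 5357.143ms=100/7b +214.286ms=4/7b
20) 5571.429ms=104/7b +428.571ms=8/7b
Σ=16b of 16 (160bpm 4/4) — PASS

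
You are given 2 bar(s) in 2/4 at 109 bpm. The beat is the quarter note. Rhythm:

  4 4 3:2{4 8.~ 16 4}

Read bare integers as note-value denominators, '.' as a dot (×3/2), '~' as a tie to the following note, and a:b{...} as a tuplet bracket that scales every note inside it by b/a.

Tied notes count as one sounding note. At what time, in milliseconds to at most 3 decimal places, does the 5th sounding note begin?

note 5 onset = 10/3b = 1834.862ms

1. 0.0ms @ 0 + 550.459ms (1)
2. 550.459ms @ 1 + 550.459ms (1)
3. 1100.917ms @ 2 + 366.972ms (2/3)
4. 1467.89ms @ 8/3 + 366.972ms (2/3)
5. 1834.862ms @ 10/3 + 366.972ms (2/3)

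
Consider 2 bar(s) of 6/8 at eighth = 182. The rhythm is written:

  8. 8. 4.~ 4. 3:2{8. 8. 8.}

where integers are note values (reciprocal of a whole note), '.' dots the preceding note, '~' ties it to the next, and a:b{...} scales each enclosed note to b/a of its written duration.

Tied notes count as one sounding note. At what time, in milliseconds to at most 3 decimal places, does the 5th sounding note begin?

1. 0.0ms @ 0 + 494.505ms (3/2)
2. 494.505ms @ 3/2 + 494.505ms (3/2)
3. 989.011ms @ 3 + 1978.022ms (6)
4. 2967.033ms @ 9 + 329.67ms (1)
5. 3296.703ms @ 10 + 329.67ms (1)
6. 3626.374ms @ 11 + 329.67ms (1)

note 5 onset = 10b = 3296.703ms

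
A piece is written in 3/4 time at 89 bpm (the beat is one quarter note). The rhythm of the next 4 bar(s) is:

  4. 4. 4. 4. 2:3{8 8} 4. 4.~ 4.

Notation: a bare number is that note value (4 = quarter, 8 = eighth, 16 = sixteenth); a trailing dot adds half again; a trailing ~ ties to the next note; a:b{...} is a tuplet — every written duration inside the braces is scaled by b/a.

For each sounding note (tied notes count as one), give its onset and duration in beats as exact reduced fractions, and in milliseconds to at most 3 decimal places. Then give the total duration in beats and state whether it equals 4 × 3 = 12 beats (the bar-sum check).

1) 0.0ms=0b +1011.236ms=3/2b
2) 1011.236ms=3/2b +1011.236ms=3/2b
3) 2022.472ms=3b +1011.236ms=3/2b
4) 3033.708ms=9/2b +1011.236ms=3/2b
5) 4044.944ms=6b +505.618ms=3/4b
6) 4550.562ms=27/4b +505.618ms=3/4b
7) 5056.18ms=15/2b +1011.236ms=3/2b
8) 6067.416ms=9b +2022.472ms=3b
Σ=12b of 12 (89bpm 3/4) — PASS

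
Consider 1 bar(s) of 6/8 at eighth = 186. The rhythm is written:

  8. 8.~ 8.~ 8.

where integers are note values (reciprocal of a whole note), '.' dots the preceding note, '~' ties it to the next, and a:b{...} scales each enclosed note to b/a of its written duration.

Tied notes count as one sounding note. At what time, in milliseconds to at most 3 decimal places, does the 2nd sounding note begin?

1. 0.0ms @ 0 + 483.871ms (3/2)
2. 483.871ms @ 3/2 + 1451.613ms (9/2)

note 2 onset = 3/2b = 483.871ms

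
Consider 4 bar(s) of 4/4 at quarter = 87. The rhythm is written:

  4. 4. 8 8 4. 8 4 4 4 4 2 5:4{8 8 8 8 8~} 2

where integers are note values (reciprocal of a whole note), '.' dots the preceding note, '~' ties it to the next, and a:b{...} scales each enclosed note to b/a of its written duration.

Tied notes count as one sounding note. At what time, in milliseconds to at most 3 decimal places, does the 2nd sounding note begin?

note 2 onset = 3/2b = 1034.483ms

1. 0.0ms @ 0 + 1034.483ms (3/2)
2. 1034.483ms @ 3/2 + 1034.483ms (3/2)
3. 2068.966ms @ 3 + 344.828ms (1/2)
4. 2413.793ms @ 7/2 + 344.828ms (1/2)
5. 2758.621ms @ 4 + 1034.483ms (3/2)
6. 3793.103ms @ 11/2 + 344.828ms (1/2)
7. 4137.931ms @ 6 + 689.655ms (1)
8. 4827.586ms @ 7 + 689.655ms (1)
9. 5517.241ms @ 8 + 689.655ms (1)
10. 6206.897ms @ 9 + 689.655ms (1)
11. 6896.552ms @ 10 + 1379.31ms (2)
12. 8275.862ms @ 12 + 275.862ms (2/5)
13. 8551.724ms @ 62/5 + 275.862ms (2/5)
14. 8827.586ms @ 64/5 + 275.862ms (2/5)
15. 9103.448ms @ 66/5 + 275.862ms (2/5)
16. 9379.31ms @ 68/5 + 1655.172ms (12/5)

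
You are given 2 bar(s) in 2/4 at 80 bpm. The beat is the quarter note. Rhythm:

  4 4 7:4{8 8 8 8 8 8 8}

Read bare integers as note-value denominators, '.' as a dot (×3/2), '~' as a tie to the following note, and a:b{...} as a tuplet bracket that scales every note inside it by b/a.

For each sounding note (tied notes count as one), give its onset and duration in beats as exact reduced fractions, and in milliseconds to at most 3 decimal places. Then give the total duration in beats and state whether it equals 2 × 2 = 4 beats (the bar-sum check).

1) 0.0ms=0b +750.0ms=1b
2) 750.0ms=1b +750.0ms=1b
3) 1500.0ms=2b +214.286ms=2/7b
4) 1714.286ms=16/7b +214.286ms=2/7b
5) 1928.571ms=18/7b +214.286ms=2/7b
6) 2142.857ms=20/7b +214.286ms=2/7b
7) 2357.143ms=22/7b +214.286ms=2/7b
8) 2571.429ms=24/7b +214.286ms=2/7b
9) 2785.714ms=26/7b +214.286ms=2/7b
Σ=4b of 4 (80bpm 2/4) — PASS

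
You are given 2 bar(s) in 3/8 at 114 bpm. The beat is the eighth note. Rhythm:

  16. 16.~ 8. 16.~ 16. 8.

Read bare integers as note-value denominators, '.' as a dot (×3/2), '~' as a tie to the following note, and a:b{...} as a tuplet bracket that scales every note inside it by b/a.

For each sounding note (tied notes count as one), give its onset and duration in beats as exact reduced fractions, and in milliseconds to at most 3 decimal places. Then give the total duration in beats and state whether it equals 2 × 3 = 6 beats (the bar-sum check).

1) 0.0ms=0b +394.737ms=3/4b
2) 394.737ms=3/4b +1184.211ms=9/4b
3) 1578.947ms=3b +789.474ms=3/2b
4) 2368.421ms=9/2b +789.474ms=3/2b
Σ=6b of 6 (114bpm 3/8) — PASS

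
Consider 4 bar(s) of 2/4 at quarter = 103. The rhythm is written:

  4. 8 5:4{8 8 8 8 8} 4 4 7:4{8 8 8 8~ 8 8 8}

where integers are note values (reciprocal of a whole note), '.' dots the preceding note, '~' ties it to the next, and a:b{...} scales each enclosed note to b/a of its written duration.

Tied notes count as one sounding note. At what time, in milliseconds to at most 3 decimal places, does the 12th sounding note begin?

note 12 onset = 46/7b = 3828.017ms

1. 0.0ms @ 0 + 873.786ms (3/2)
2. 873.786ms @ 3/2 + 291.262ms (1/2)
3. 1165.049ms @ 2 + 233.01ms (2/5)
4. 1398.058ms @ 12/5 + 233.01ms (2/5)
5. 1631.068ms @ 14/5 + 233.01ms (2/5)
6. 1864.078ms @ 16/5 + 233.01ms (2/5)
7. 2097.087ms @ 18/5 + 233.01ms (2/5)
8. 2330.097ms @ 4 + 582.524ms (1)
9. 2912.621ms @ 5 + 582.524ms (1)
10. 3495.146ms @ 6 + 166.436ms (2/7)
11. 3661.581ms @ 44/7 + 166.436ms (2/7)
12. 3828.017ms @ 46/7 + 166.436ms (2/7)
13. 3994.452ms @ 48/7 + 332.871ms (4/7)
14. 4327.323ms @ 52/7 + 166.436ms (2/7)
15. 4493.759ms @ 54/7 + 166.436ms (2/7)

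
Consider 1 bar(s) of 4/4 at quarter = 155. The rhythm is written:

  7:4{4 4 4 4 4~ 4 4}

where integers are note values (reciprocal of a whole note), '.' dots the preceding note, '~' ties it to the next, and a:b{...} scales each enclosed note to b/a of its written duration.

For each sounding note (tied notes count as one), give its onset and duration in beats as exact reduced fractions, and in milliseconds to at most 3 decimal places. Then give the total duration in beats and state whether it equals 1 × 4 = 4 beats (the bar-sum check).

1) 0.0ms=0b +221.198ms=4/7b
2) 221.198ms=4/7b +221.198ms=4/7b
3) 442.396ms=8/7b +221.198ms=4/7b
4) 663.594ms=12/7b +221.198ms=4/7b
5) 884.793ms=16/7b +442.396ms=8/7b
6) 1327.189ms=24/7b +221.198ms=4/7b
Σ=4b of 4 (155bpm 4/4) — PASS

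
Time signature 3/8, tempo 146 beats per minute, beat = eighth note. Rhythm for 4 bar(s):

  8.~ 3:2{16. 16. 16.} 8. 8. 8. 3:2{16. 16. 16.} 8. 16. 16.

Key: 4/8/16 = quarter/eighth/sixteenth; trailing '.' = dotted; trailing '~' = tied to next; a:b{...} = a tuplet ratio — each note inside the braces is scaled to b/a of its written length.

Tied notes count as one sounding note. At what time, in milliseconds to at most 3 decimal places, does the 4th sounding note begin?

1. 0.0ms @ 0 + 821.918ms (2)
2. 821.918ms @ 2 + 205.479ms (1/2)
3. 1027.397ms @ 5/2 + 205.479ms (1/2)
4. 1232.877ms @ 3 + 616.438ms (3/2)
5. 1849.315ms @ 9/2 + 616.438ms (3/2)
6. 2465.753ms @ 6 + 616.438ms (3/2)
7. 3082.192ms @ 15/2 + 205.479ms (1/2)
8. 3287.671ms @ 8 + 205.479ms (1/2)
9. 3493.151ms @ 17/2 + 205.479ms (1/2)
10. 3698.63ms @ 9 + 616.438ms (3/2)
11. 4315.068ms @ 21/2 + 308.219ms (3/4)
12. 4623.288ms @ 45/4 + 308.219ms (3/4)

note 4 onset = 3b = 1232.877ms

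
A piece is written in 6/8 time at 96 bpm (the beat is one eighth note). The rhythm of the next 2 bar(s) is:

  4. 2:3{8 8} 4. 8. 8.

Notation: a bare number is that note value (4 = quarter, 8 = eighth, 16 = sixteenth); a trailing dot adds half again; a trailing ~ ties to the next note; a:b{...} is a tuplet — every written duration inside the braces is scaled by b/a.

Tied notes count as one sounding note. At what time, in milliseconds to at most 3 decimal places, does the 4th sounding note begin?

1. 0.0ms @ 0 + 1875.0ms (3)
2. 1875.0ms @ 3 + 937.5ms (3/2)
3. 2812.5ms @ 9/2 + 937.5ms (3/2)
4. 3750.0ms @ 6 + 1875.0ms (3)
5. 5625.0ms @ 9 + 937.5ms (3/2)
6. 6562.5ms @ 21/2 + 937.5ms (3/2)

note 4 onset = 6b = 3750.0ms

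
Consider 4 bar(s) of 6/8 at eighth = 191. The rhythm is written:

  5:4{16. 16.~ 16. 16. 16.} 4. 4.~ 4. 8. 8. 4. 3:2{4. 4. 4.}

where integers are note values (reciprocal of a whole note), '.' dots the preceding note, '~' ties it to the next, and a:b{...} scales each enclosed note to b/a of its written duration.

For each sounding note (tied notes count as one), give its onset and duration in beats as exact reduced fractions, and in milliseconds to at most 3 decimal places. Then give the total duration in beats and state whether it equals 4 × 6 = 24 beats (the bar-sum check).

1) 0.0ms=0b +188.482ms=3/5b
2) 188.482ms=3/5b +376.963ms=6/5b
3) 565.445ms=9/5b +188.482ms=3/5b
4) 753.927ms=12/5b +188.482ms=3/5b
5) 942.408ms=3b +942.408ms=3b
6) 1884.817ms=6b +1884.817ms=6b
7) 3769.634ms=12b +471.204ms=3/2b
8) 4240.838ms=27/2b +471.204ms=3/2b
9) 4712.042ms=15b +942.408ms=3b
10) 5654.45ms=18b +628.272ms=2b
11) 6282.723ms=20b +628.272ms=2b
12) 6910.995ms=22b +628.272ms=2b
Σ=24b of 24 (191bpm 6/8) — PASS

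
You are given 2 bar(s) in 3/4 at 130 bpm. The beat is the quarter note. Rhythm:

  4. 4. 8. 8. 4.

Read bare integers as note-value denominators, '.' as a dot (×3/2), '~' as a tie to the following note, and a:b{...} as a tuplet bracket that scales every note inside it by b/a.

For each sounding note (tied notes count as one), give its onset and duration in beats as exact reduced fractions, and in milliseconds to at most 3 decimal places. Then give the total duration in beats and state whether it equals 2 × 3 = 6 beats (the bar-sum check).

1) 0.0ms=0b +692.308ms=3/2b
2) 692.308ms=3/2b +692.308ms=3/2b
3) 1384.615ms=3b +346.154ms=3/4b
4) 1730.769ms=15/4b +346.154ms=3/4b
5) 2076.923ms=9/2b +692.308ms=3/2b
Σ=6b of 6 (130bpm 3/4) — PASS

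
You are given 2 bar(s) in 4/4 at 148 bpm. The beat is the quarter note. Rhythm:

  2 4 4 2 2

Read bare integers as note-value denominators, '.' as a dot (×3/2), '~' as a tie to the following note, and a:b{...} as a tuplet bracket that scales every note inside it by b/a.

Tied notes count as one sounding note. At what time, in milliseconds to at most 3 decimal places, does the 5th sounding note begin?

1. 0.0ms @ 0 + 810.811ms (2)
2. 810.811ms @ 2 + 405.405ms (1)
3. 1216.216ms @ 3 + 405.405ms (1)
4. 1621.622ms @ 4 + 810.811ms (2)
5. 2432.432ms @ 6 + 810.811ms (2)

note 5 onset = 6b = 2432.432ms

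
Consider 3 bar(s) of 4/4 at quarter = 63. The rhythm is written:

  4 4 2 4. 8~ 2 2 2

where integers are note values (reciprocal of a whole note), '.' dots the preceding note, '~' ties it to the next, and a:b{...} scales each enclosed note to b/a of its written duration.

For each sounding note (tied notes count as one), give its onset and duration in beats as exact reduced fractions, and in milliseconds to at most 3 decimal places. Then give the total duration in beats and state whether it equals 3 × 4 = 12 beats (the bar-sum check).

1) 0.0ms=0b +952.381ms=1b
2) 952.381ms=1b +952.381ms=1b
3) 1904.762ms=2b +1904.762ms=2b
4) 3809.524ms=4b +1428.571ms=3/2b
5) 5238.095ms=11/2b +2380.952ms=5/2b
6) 7619.048ms=8b +1904.762ms=2b
7) 9523.81ms=10b +1904.762ms=2b
Σ=12b of 12 (63bpm 4/4) — PASS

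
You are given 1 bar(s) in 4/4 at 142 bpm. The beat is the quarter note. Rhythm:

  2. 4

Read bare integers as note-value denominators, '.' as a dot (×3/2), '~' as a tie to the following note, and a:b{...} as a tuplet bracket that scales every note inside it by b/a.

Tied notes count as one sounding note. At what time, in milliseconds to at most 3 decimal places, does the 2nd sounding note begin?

1. 0.0ms @ 0 + 1267.606ms (3)
2. 1267.606ms @ 3 + 422.535ms (1)

note 2 onset = 3b = 1267.606ms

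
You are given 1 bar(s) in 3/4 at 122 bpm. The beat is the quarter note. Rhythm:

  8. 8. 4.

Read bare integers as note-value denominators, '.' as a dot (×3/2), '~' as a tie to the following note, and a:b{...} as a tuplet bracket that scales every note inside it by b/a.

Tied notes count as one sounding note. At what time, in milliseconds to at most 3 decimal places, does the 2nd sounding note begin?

note 2 onset = 3/4b = 368.852ms

1. 0.0ms @ 0 + 368.852ms (3/4)
2. 368.852ms @ 3/4 + 368.852ms (3/4)
3. 737.705ms @ 3/2 + 737.705ms (3/2)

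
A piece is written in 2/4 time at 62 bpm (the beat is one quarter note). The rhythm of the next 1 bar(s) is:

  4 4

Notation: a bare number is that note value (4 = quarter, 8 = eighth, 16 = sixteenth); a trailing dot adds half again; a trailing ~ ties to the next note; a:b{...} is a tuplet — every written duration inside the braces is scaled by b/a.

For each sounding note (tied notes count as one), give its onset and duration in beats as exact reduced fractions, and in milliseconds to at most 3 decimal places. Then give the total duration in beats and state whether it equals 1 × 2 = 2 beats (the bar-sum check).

1) 0.0ms=0b +967.742ms=1b
2) 967.742ms=1b +967.742ms=1b
Σ=2b of 2 (62bpm 2/4) — PASS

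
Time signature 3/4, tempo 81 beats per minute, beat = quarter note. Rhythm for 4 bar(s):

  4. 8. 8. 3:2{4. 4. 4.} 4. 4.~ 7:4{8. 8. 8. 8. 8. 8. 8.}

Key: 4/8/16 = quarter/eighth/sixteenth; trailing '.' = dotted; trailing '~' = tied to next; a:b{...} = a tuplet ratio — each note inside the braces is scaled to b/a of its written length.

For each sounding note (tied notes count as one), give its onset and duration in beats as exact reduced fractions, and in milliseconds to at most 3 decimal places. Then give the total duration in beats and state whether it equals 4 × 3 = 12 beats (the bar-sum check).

1) 0.0ms=0b +1111.111ms=3/2b
2) 1111.111ms=3/2b +555.556ms=3/4b
3) 1666.667ms=9/4b +555.556ms=3/4b
4) 2222.222ms=3b +740.741ms=1b
5) 2962.963ms=4b +740.741ms=1b
6) 3703.704ms=5b +740.741ms=1b
7) 4444.444ms=6b +1111.111ms=3/2b
8) 5555.556ms=15/2b +1428.571ms=27/14b
9) 6984.127ms=66/7b +317.46ms=3/7b
10) 7301.587ms=69/7b +317.46ms=3/7b
11) 7619.048ms=72/7b +317.46ms=3/7b
12) 7936.508ms=75/7b +317.46ms=3/7b
13) 8253.968ms=78/7b +317.46ms=3/7b
14) 8571.429ms=81/7b +317.46ms=3/7b
Σ=12b of 12 (81bpm 3/4) — PASS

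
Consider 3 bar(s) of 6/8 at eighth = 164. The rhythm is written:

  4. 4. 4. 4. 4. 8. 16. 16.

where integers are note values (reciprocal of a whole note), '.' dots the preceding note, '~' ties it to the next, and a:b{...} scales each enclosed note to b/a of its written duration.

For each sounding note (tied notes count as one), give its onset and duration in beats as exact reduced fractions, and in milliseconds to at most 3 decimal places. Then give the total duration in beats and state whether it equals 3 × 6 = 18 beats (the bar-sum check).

1) 0.0ms=0b +1097.561ms=3b
2) 1097.561ms=3b +1097.561ms=3b
3) 2195.122ms=6b +1097.561ms=3b
4) 3292.683ms=9b +1097.561ms=3b
5) 4390.244ms=12b +1097.561ms=3b
6) 5487.805ms=15b +548.78ms=3/2b
7) 6036.585ms=33/2b +274.39ms=3/4b
8) 6310.976ms=69/4b +274.39ms=3/4b
Σ=18b of 18 (164bpm 6/8) — PASS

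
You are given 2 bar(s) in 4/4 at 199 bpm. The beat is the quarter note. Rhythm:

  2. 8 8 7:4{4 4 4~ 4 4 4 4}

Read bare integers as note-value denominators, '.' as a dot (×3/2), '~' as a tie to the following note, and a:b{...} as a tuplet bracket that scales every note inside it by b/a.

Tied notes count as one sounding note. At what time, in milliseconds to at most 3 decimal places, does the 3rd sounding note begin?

note 3 onset = 7/2b = 1055.276ms

1. 0.0ms @ 0 + 904.523ms (3)
2. 904.523ms @ 3 + 150.754ms (1/2)
3. 1055.276ms @ 7/2 + 150.754ms (1/2)
4. 1206.03ms @ 4 + 172.29ms (4/7)
5. 1378.32ms @ 32/7 + 172.29ms (4/7)
6. 1550.61ms @ 36/7 + 344.58ms (8/7)
7. 1895.19ms @ 44/7 + 172.29ms (4/7)
8. 2067.48ms @ 48/7 + 172.29ms (4/7)
9. 2239.77ms @ 52/7 + 172.29ms (4/7)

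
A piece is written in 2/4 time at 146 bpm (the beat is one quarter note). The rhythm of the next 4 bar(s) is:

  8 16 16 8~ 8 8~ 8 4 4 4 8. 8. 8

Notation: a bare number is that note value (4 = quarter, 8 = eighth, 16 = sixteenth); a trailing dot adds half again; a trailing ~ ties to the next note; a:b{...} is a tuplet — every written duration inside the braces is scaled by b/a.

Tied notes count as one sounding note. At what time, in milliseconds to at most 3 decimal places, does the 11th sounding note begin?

1. 0.0ms @ 0 + 205.479ms (1/2)
2. 205.479ms @ 1/2 + 102.74ms (1/4)
3. 308.219ms @ 3/4 + 102.74ms (1/4)
4. 410.959ms @ 1 + 410.959ms (1)
5. 821.918ms @ 2 + 410.959ms (1)
6. 1232.877ms @ 3 + 410.959ms (1)
7. 1643.836ms @ 4 + 410.959ms (1)
8. 2054.795ms @ 5 + 410.959ms (1)
9. 2465.753ms @ 6 + 308.219ms (3/4)
10. 2773.973ms @ 27/4 + 308.219ms (3/4)
11. 3082.192ms @ 15/2 + 205.479ms (1/2)

note 11 onset = 15/2b = 3082.192ms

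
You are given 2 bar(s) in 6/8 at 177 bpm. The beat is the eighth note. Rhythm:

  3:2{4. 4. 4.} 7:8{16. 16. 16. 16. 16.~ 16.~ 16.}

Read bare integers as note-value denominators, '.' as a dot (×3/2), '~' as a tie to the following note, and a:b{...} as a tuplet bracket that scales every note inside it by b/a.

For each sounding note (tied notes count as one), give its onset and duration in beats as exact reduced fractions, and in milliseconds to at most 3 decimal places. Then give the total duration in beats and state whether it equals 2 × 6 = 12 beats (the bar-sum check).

1) 0.0ms=0b +677.966ms=2b
2) 677.966ms=2b +677.966ms=2b
3) 1355.932ms=4b +677.966ms=2b
4) 2033.898ms=6b +290.557ms=6/7b
5) 2324.455ms=48/7b +290.557ms=6/7b
6) 2615.012ms=54/7b +290.557ms=6/7b
7) 2905.569ms=60/7b +290.557ms=6/7b
8) 3196.126ms=66/7b +871.671ms=18/7b
Σ=12b of 12 (177bpm 6/8) — PASS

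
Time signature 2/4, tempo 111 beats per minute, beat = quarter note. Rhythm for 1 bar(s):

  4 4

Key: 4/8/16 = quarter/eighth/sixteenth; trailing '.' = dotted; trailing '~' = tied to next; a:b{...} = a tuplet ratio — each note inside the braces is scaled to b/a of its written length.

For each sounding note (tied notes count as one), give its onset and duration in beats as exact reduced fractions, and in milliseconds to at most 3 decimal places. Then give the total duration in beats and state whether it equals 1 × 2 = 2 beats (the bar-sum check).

1) 0.0ms=0b +540.541ms=1b
2) 540.541ms=1b +540.541ms=1b
Σ=2b of 2 (111bpm 2/4) — PASS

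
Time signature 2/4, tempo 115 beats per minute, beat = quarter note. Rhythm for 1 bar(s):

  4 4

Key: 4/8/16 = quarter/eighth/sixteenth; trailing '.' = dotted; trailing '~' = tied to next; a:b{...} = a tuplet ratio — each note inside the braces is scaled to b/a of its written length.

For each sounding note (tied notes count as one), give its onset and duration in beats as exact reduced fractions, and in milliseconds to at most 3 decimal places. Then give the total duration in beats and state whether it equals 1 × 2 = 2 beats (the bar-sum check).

1) 0.0ms=0b +521.739ms=1b
2) 521.739ms=1b +521.739ms=1b
Σ=2b of 2 (115bpm 2/4) — PASS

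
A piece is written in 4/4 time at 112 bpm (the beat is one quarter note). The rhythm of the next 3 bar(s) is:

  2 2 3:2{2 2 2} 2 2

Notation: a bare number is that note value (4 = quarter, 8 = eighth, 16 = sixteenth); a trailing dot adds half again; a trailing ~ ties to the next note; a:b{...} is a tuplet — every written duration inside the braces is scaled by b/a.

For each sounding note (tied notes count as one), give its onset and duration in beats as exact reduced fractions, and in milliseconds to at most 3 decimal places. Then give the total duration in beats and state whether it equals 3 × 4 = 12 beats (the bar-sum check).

1) 0.0ms=0b +1071.429ms=2b
2) 1071.429ms=2b +1071.429ms=2b
3) 2142.857ms=4b +714.286ms=4/3b
4) 2857.143ms=16/3b +714.286ms=4/3b
5) 3571.429ms=20/3b +714.286ms=4/3b
6) 4285.714ms=8b +1071.429ms=2b
7) 5357.143ms=10b +1071.429ms=2b
Σ=12b of 12 (112bpm 4/4) — PASS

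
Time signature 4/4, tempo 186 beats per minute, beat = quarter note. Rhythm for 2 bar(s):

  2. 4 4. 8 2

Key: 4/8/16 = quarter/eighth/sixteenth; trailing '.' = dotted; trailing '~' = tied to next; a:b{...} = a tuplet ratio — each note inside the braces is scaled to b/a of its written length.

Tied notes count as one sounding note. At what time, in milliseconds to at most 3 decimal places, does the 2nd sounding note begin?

note 2 onset = 3b = 967.742ms

1. 0.0ms @ 0 + 967.742ms (3)
2. 967.742ms @ 3 + 322.581ms (1)
3. 1290.323ms @ 4 + 483.871ms (3/2)
4. 1774.194ms @ 11/2 + 161.29ms (1/2)
5. 1935.484ms @ 6 + 645.161ms (2)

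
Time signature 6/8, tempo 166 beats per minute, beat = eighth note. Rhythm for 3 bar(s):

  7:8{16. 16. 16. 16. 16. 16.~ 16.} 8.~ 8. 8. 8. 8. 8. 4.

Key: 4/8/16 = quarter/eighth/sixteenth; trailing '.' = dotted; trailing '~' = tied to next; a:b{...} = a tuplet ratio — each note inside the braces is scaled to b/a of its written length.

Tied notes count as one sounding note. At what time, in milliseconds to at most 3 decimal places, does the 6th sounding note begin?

1. 0.0ms @ 0 + 309.811ms (6/7)
2. 309.811ms @ 6/7 + 309.811ms (6/7)
3. 619.621ms @ 12/7 + 309.811ms (6/7)
4. 929.432ms @ 18/7 + 309.811ms (6/7)
5. 1239.243ms @ 24/7 + 309.811ms (6/7)
6. 1549.053ms @ 30/7 + 619.621ms (12/7)
7. 2168.675ms @ 6 + 1084.337ms (3)
8. 3253.012ms @ 9 + 542.169ms (3/2)
9. 3795.181ms @ 21/2 + 542.169ms (3/2)
10. 4337.349ms @ 12 + 542.169ms (3/2)
11. 4879.518ms @ 27/2 + 542.169ms (3/2)
12. 5421.687ms @ 15 + 1084.337ms (3)

note 6 onset = 30/7b = 1549.053ms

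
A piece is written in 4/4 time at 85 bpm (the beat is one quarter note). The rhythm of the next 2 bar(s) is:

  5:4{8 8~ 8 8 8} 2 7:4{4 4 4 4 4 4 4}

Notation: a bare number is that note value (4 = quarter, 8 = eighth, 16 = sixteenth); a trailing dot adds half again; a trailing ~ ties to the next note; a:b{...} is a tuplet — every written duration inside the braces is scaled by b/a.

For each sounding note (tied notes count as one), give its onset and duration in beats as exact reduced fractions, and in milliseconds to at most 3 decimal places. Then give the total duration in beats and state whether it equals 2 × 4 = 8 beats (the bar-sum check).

1) 0.0ms=0b +282.353ms=2/5b
2) 282.353ms=2/5b +564.706ms=4/5b
3) 847.059ms=6/5b +282.353ms=2/5b
4) 1129.412ms=8/5b +282.353ms=2/5b
5) 1411.765ms=2b +1411.765ms=2b
6) 2823.529ms=4b +403.361ms=4/7b
7) 3226.891ms=32/7b +403.361ms=4/7b
8) 3630.252ms=36/7b +403.361ms=4/7b
9) 4033.613ms=40/7b +403.361ms=4/7b
10) 4436.975ms=44/7b +403.361ms=4/7b
11) 4840.336ms=48/7b +403.361ms=4/7b
12) 5243.697ms=52/7b +403.361ms=4/7b
Σ=8b of 8 (85bpm 4/4) — PASS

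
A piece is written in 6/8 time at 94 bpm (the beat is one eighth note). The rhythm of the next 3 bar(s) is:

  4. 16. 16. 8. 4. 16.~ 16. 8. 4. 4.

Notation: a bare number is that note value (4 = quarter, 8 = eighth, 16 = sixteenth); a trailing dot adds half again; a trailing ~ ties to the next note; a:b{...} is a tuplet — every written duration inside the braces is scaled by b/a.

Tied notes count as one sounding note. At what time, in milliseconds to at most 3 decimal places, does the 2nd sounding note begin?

note 2 onset = 3b = 1914.894ms

1. 0.0ms @ 0 + 1914.894ms (3)
2. 1914.894ms @ 3 + 478.723ms (3/4)
3. 2393.617ms @ 15/4 + 478.723ms (3/4)
4. 2872.34ms @ 9/2 + 957.447ms (3/2)
5. 3829.787ms @ 6 + 1914.894ms (3)
6. 5744.681ms @ 9 + 957.447ms (3/2)
7. 6702.128ms @ 21/2 + 957.447ms (3/2)
8. 7659.574ms @ 12 + 1914.894ms (3)
9. 9574.468ms @ 15 + 1914.894ms (3)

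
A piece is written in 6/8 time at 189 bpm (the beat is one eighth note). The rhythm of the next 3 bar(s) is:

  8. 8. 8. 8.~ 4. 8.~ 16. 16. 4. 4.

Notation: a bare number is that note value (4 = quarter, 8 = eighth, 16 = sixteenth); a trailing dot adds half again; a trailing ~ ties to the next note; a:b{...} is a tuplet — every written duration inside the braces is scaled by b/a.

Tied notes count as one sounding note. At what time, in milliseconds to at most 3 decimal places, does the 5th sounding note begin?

1. 0.0ms @ 0 + 476.19ms (3/2)
2. 476.19ms @ 3/2 + 476.19ms (3/2)
3. 952.381ms @ 3 + 476.19ms (3/2)
4. 1428.571ms @ 9/2 + 1428.571ms (9/2)
5. 2857.143ms @ 9 + 714.286ms (9/4)
6. 3571.429ms @ 45/4 + 238.095ms (3/4)
7. 3809.524ms @ 12 + 952.381ms (3)
8. 4761.905ms @ 15 + 952.381ms (3)

note 5 onset = 9b = 2857.143ms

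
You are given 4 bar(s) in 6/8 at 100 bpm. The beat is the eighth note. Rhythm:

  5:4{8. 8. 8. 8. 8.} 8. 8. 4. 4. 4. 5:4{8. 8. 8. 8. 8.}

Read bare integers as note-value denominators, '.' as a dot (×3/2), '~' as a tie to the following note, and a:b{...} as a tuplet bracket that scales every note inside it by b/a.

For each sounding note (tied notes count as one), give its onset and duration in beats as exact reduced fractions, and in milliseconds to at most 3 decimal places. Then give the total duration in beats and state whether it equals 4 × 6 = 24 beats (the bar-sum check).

1) 0.0ms=0b +720.0ms=6/5b
2) 720.0ms=6/5b +720.0ms=6/5b
3) 1440.0ms=12/5b +720.0ms=6/5b
4) 2160.0ms=18/5b +720.0ms=6/5b
5) 2880.0ms=24/5b +720.0ms=6/5b
6) 3600.0ms=6b +900.0ms=3/2b
7) 4500.0ms=15/2b +900.0ms=3/2b
8) 5400.0ms=9b +1800.0ms=3b
9) 7200.0ms=12b +1800.0ms=3b
10) 9000.0ms=15b +1800.0ms=3b
11) 10800.0ms=18b +720.0ms=6/5b
12) 11520.0ms=96/5b +720.0ms=6/5b
13) 12240.0ms=102/5b +720.0ms=6/5b
14) 12960.0ms=108/5b +720.0ms=6/5b
15) 13680.0ms=114/5b +720.0ms=6/5b
Σ=24b of 24 (100bpm 6/8) — PASS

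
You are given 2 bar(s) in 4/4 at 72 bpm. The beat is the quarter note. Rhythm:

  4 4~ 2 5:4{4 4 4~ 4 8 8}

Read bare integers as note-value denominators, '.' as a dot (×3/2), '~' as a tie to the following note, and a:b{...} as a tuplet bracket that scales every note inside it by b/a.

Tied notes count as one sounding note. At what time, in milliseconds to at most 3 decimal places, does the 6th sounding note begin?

note 6 onset = 36/5b = 6000.0ms

1. 0.0ms @ 0 + 833.333ms (1)
2. 833.333ms @ 1 + 2500.0ms (3)
3. 3333.333ms @ 4 + 666.667ms (4/5)
4. 4000.0ms @ 24/5 + 666.667ms (4/5)
5. 4666.667ms @ 28/5 + 1333.333ms (8/5)
6. 6000.0ms @ 36/5 + 333.333ms (2/5)
7. 6333.333ms @ 38/5 + 333.333ms (2/5)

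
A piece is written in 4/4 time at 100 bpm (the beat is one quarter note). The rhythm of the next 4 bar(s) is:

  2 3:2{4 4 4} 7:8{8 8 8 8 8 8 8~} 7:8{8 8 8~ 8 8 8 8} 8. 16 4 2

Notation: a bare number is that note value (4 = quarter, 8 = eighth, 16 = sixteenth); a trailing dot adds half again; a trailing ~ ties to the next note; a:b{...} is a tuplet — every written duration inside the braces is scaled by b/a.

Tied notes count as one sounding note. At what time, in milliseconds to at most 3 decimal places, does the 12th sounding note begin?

note 12 onset = 60/7b = 5142.857ms

1. 0.0ms @ 0 + 1200.0ms (2)
2. 1200.0ms @ 2 + 400.0ms (2/3)
3. 1600.0ms @ 8/3 + 400.0ms (2/3)
4. 2000.0ms @ 10/3 + 400.0ms (2/3)
5. 2400.0ms @ 4 + 342.857ms (4/7)
6. 2742.857ms @ 32/7 + 342.857ms (4/7)
7. 3085.714ms @ 36/7 + 342.857ms (4/7)
8. 3428.571ms @ 40/7 + 342.857ms (4/7)
9. 3771.429ms @ 44/7 + 342.857ms (4/7)
10. 4114.286ms @ 48/7 + 342.857ms (4/7)
11. 4457.143ms @ 52/7 + 685.714ms (8/7)
12. 5142.857ms @ 60/7 + 342.857ms (4/7)
13. 5485.714ms @ 64/7 + 685.714ms (8/7)
14. 6171.429ms @ 72/7 + 342.857ms (4/7)
15. 6514.286ms @ 76/7 + 342.857ms (4/7)
16. 6857.143ms @ 80/7 + 342.857ms (4/7)
17. 7200.0ms @ 12 + 450.0ms (3/4)
18. 7650.0ms @ 51/4 + 150.0ms (1/4)
19. 7800.0ms @ 13 + 600.0ms (1)
20. 8400.0ms @ 14 + 1200.0ms (2)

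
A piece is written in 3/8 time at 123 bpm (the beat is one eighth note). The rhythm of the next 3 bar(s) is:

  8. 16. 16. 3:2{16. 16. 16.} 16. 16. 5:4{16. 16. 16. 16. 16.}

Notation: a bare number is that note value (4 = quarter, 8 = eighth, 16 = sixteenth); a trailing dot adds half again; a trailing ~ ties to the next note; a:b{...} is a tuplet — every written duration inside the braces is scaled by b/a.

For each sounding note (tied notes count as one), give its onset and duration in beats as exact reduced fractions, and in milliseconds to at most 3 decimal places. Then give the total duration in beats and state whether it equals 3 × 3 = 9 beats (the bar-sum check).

1) 0.0ms=0b +731.707ms=3/2b
2) 731.707ms=3/2b +365.854ms=3/4b
3) 1097.561ms=9/4b +365.854ms=3/4b
4) 1463.415ms=3b +243.902ms=1/2b
5) 1707.317ms=7/2b +243.902ms=1/2b
6) 1951.22ms=4b +243.902ms=1/2b
7) 2195.122ms=9/2b +365.854ms=3/4b
8) 2560.976ms=21/4b +365.854ms=3/4b
9) 2926.829ms=6b +292.683ms=3/5b
10) 3219.512ms=33/5b +292.683ms=3/5b
11) 3512.195ms=36/5b +292.683ms=3/5b
12) 3804.878ms=39/5b +292.683ms=3/5b
13) 4097.561ms=42/5b +292.683ms=3/5b
Σ=9b of 9 (123bpm 3/8) — PASS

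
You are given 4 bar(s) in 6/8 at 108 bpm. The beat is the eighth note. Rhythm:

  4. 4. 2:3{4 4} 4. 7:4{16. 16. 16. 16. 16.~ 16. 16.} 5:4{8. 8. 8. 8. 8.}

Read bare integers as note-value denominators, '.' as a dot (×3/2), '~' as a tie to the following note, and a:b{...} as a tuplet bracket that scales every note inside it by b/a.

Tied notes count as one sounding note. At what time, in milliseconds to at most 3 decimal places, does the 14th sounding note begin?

note 14 onset = 102/5b = 11333.333ms

1. 0.0ms @ 0 + 1666.667ms (3)
2. 1666.667ms @ 3 + 1666.667ms (3)
3. 3333.333ms @ 6 + 1666.667ms (3)
4. 5000.0ms @ 9 + 1666.667ms (3)
5. 6666.667ms @ 12 + 1666.667ms (3)
6. 8333.333ms @ 15 + 238.095ms (3/7)
7. 8571.429ms @ 108/7 + 238.095ms (3/7)
8. 8809.524ms @ 111/7 + 238.095ms (3/7)
9. 9047.619ms @ 114/7 + 238.095ms (3/7)
10. 9285.714ms @ 117/7 + 476.19ms (6/7)
11. 9761.905ms @ 123/7 + 238.095ms (3/7)
12. 10000.0ms @ 18 + 666.667ms (6/5)
13. 10666.667ms @ 96/5 + 666.667ms (6/5)
14. 11333.333ms @ 102/5 + 666.667ms (6/5)
15. 12000.0ms @ 108/5 + 666.667ms (6/5)
16. 12666.667ms @ 114/5 + 666.667ms (6/5)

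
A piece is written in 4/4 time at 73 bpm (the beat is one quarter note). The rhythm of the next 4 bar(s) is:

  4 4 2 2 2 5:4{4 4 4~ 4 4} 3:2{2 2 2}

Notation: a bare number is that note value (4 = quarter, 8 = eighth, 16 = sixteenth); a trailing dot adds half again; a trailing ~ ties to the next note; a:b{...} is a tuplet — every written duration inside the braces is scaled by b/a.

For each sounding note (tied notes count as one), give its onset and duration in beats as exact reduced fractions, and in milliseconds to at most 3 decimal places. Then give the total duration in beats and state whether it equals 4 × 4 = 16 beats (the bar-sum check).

1) 0.0ms=0b +821.918ms=1b
2) 821.918ms=1b +821.918ms=1b
3) 1643.836ms=2b +1643.836ms=2b
4) 3287.671ms=4b +1643.836ms=2b
5) 4931.507ms=6b +1643.836ms=2b
6) 6575.342ms=8b +657.534ms=4/5b
7) 7232.877ms=44/5b +657.534ms=4/5b
8) 7890.411ms=48/5b +1315.068ms=8/5b
9) 9205.479ms=56/5b +657.534ms=4/5b
10) 9863.014ms=12b +1095.89ms=4/3b
11) 10958.904ms=40/3b +1095.89ms=4/3b
12) 12054.795ms=44/3b +1095.89ms=4/3b
Σ=16b of 16 (73bpm 4/4) — PASS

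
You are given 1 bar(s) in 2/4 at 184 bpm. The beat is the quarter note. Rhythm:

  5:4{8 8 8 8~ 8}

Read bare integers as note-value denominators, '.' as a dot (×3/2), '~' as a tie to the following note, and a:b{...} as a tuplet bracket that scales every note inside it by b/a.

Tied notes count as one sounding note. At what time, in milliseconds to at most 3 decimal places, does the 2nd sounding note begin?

1. 0.0ms @ 0 + 130.435ms (2/5)
2. 130.435ms @ 2/5 + 130.435ms (2/5)
3. 260.87ms @ 4/5 + 130.435ms (2/5)
4. 391.304ms @ 6/5 + 260.87ms (4/5)

note 2 onset = 2/5b = 130.435ms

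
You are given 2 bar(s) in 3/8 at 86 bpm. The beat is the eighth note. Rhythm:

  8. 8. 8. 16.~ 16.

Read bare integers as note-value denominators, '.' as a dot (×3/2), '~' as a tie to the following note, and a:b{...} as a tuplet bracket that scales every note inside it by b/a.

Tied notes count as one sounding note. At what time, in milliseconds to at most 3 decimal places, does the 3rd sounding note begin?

note 3 onset = 3b = 2093.023ms

1. 0.0ms @ 0 + 1046.512ms (3/2)
2. 1046.512ms @ 3/2 + 1046.512ms (3/2)
3. 2093.023ms @ 3 + 1046.512ms (3/2)
4. 3139.535ms @ 9/2 + 1046.512ms (3/2)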